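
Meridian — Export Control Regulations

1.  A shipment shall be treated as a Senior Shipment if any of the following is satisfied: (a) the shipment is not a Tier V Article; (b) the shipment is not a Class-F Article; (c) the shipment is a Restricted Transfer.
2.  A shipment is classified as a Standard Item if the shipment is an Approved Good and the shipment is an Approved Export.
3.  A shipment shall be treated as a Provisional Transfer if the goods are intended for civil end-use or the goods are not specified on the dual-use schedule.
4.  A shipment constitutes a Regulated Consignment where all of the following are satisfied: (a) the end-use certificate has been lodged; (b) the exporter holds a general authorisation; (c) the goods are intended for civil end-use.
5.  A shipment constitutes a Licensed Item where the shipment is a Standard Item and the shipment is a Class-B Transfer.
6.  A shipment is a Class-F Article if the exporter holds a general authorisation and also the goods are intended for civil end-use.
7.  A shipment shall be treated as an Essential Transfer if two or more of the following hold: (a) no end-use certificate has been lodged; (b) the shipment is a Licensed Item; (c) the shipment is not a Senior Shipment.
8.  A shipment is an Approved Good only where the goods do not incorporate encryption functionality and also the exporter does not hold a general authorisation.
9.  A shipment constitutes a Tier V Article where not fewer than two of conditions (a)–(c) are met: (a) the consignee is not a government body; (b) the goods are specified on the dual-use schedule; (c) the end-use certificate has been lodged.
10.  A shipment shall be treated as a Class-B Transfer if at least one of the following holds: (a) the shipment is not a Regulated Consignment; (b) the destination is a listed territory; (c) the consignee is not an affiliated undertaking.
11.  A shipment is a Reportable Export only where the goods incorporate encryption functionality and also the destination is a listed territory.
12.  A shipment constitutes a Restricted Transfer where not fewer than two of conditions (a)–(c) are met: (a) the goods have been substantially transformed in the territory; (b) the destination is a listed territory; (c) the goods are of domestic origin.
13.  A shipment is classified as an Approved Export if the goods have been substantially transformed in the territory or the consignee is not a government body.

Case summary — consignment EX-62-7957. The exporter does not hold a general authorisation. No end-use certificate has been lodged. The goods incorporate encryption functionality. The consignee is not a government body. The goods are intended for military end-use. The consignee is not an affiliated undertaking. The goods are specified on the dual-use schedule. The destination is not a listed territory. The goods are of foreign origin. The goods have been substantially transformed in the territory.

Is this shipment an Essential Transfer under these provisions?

paragraph 8 — Approved Good: [the goods do not incorporate encryption functionality? no] AND [the exporter does not hold a general authorisation? yes] → not satisfied.
paragraph 13 — Approved Export: [the goods have been substantially transformed in the territory? yes] OR [the consignee is not a government body? yes] → satisfied.
paragraph 2 — Standard Item: [Approved Good (paragraph 8)? no] AND [Approved Export (paragraph 13)? yes] → not satisfied.
paragraph 4 — Regulated Consignment: [the end-use certificate has been lodged? no] AND [the exporter holds a general authorisation? no] AND [the goods are intended for civil end-use? no] → not satisfied.
paragraph 10 — Class-B Transfer: [not a Regulated Consignment (paragraph 4)? yes] OR [the destination is a listed territory? no] OR [the consignee is not an affiliated undertaking? yes] → satisfied.
paragraph 5 — Licensed Item: [Standard Item (paragraph 2)? no] AND [Class-B Transfer (paragraph 10)? yes] → not satisfied.
paragraph 9 — Tier V Article: the consignee is not a government body? yes; the goods are specified on the dual-use schedule? yes; the end-use certificate has been lodged? no — 2 of 3 hold (need ≥2) → satisfied.
paragraph 6 — Class-F Article: [the exporter holds a general authorisation? no] AND [the goods are intended for civil end-use? no] → not satisfied.
paragraph 12 — Restricted Transfer: the goods have been substantially transformed in the territory? yes; the destination is a listed territory? no; the goods are of domestic origin? no — 1 of 3 hold (need ≥2) → not satisfied.
paragraph 1 — Senior Shipment: [not a Tier V Article (paragraph 9)? no] OR [not a Class-F Article (paragraph 6)? yes] OR [Restricted Transfer (paragraph 12)? no] → satisfied.
paragraph 7 — Essential Transfer: no end-use certificate has been lodged? yes; Licensed Item (paragraph 5)? no; not a Senior Shipment (paragraph 1)? no — 1 of 3 hold (need ≥2) → not satisfied.

No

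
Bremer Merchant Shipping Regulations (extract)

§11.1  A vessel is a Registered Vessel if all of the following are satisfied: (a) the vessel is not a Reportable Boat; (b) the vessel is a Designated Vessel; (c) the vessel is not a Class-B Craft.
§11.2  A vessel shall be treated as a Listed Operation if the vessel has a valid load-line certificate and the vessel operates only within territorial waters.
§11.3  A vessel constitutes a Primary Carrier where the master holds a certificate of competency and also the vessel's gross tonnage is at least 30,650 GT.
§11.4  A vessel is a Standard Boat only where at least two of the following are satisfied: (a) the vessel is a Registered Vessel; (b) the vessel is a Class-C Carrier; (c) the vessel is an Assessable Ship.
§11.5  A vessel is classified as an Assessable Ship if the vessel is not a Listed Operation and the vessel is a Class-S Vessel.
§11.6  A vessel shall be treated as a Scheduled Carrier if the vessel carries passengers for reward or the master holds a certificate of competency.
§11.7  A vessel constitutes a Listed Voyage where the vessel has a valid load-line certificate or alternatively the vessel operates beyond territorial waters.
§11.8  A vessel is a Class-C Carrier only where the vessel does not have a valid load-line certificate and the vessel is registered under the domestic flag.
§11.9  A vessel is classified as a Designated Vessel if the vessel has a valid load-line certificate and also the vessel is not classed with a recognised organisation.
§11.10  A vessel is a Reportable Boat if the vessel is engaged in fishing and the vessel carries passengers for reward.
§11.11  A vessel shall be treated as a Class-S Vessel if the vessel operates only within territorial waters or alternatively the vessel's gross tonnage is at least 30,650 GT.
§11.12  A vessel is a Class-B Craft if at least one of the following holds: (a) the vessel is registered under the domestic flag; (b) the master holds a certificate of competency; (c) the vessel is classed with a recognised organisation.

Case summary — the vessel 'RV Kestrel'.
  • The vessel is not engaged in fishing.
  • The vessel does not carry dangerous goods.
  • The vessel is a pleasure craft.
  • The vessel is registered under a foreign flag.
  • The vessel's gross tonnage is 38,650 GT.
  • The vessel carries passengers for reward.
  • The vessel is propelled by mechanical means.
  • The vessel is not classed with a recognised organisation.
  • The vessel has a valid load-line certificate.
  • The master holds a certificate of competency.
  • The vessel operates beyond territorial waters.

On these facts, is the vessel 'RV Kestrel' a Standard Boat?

No

§11.10 — Reportable Boat: [the vessel is engaged in fishing? no] AND [the vessel carries passengers for reward? yes] → not satisfied.
§11.9 — Designated Vessel: [the vessel has a valid load-line certificate? yes] AND [the vessel is not classed with a recognised organisation? yes] → satisfied.
§11.12 — Class-B Craft: [the vessel is registered under the domestic flag? no] OR [the master holds a certificate of competency? yes] OR [the vessel is classed with a recognised organisation? no] → satisfied.
§11.1 — Registered Vessel: [not a Reportable Boat (§11.10)? yes] AND [Designated Vessel (§11.9)? yes] AND [not a Class-B Craft (§11.12)? no] → not satisfied.
§11.8 — Class-C Carrier: [the vessel does not have a valid load-line certificate? no] AND [the vessel is registered under the domestic flag? no] → not satisfied.
§11.2 — Listed Operation: [the vessel has a valid load-line certificate? yes] AND [the vessel operates only within territorial waters? no] → not satisfied.
§11.11 — Class-S Vessel: [the vessel operates only within territorial waters? no] OR [vessel's gross tonnage: 38,650 GT ≥ 30,650 GT? yes] → satisfied.
§11.5 — Assessable Ship: [not a Listed Operation (§11.2)? yes] AND [Class-S Vessel (§11.11)? yes] → satisfied.
§11.4 — Standard Boat: Registered Vessel (§11.1)? no; Class-C Carrier (§11.8)? no; Assessable Ship (§11.5)? yes — 1 of 3 hold (need ≥2) → not satisfied.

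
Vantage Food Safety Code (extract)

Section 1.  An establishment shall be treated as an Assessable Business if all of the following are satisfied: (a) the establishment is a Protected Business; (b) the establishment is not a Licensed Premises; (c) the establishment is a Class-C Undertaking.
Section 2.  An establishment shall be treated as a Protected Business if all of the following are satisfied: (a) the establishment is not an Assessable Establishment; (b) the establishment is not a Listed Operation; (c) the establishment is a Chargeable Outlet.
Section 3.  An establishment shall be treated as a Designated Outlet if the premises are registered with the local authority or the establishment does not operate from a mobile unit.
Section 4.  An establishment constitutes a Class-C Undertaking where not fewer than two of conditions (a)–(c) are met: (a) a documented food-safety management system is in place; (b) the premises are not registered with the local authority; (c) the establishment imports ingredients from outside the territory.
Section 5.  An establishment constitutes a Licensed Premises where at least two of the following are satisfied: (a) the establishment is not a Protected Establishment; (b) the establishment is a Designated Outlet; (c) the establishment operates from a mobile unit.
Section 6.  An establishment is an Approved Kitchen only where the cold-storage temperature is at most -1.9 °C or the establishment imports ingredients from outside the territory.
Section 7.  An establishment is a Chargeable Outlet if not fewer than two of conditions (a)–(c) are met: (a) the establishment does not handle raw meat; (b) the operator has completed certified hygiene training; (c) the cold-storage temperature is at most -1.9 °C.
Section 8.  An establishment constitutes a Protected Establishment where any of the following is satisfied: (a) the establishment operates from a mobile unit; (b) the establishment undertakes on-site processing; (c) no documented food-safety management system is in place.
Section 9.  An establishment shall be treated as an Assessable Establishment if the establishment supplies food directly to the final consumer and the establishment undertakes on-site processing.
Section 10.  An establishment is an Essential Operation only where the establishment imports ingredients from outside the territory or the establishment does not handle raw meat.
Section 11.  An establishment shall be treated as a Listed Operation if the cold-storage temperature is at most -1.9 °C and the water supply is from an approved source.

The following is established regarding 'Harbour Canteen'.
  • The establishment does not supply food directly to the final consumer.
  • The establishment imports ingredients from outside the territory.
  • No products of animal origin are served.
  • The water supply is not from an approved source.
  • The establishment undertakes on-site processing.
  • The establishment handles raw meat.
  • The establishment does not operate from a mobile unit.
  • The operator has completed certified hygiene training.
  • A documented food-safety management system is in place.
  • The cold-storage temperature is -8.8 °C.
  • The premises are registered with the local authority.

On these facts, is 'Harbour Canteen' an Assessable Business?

section 9 — Assessable Establishment: [the establishment supplies food directly to the final consumer? no] AND [the establishment undertakes on-site processing? yes] → not satisfied.
section 11 — Listed Operation: [cold-storage temperature: -8.8 °C ≤ -1.9 °C? yes] AND [the water supply is from an approved source? no] → not satisfied.
section 7 — Chargeable Outlet: the establishment does not handle raw meat? no; the operator has completed certified hygiene training? yes; cold-storage temperature: -8.8 °C ≤ -1.9 °C? yes — 2 of 3 hold (need ≥2) → satisfied.
section 2 — Protected Business: [not an Assessable Establishment (section 9)? yes] AND [not a Listed Operation (section 11)? yes] AND [Chargeable Outlet (section 7)? yes] → satisfied.
section 8 — Protected Establishment: [the establishment operates from a mobile unit? no] OR [the establishment undertakes on-site processing? yes] OR [no documented food-safety management system is in place? no] → satisfied.
section 3 — Designated Outlet: [the premises are registered with the local authority? yes] OR [the establishment does not operate from a mobile unit? yes] → satisfied.
section 5 — Licensed Premises: not a Protected Establishment (section 8)? no; Designated Outlet (section 3)? yes; the establishment operates from a mobile unit? no — 1 of 3 hold (need ≥2) → not satisfied.
section 4 — Class-C Undertaking: a documented food-safety management system is in place? yes; the premises are not registered with the local authority? no; the establishment imports ingredients from outside the territory? yes — 2 of 3 hold (need ≥2) → satisfied.
section 1 — Assessable Business: [Protected Business (section 2)? yes] AND [not a Licensed Premises (section 5)? yes] AND [Class-C Undertaking (section 4)? yes] → satisfied.

Yes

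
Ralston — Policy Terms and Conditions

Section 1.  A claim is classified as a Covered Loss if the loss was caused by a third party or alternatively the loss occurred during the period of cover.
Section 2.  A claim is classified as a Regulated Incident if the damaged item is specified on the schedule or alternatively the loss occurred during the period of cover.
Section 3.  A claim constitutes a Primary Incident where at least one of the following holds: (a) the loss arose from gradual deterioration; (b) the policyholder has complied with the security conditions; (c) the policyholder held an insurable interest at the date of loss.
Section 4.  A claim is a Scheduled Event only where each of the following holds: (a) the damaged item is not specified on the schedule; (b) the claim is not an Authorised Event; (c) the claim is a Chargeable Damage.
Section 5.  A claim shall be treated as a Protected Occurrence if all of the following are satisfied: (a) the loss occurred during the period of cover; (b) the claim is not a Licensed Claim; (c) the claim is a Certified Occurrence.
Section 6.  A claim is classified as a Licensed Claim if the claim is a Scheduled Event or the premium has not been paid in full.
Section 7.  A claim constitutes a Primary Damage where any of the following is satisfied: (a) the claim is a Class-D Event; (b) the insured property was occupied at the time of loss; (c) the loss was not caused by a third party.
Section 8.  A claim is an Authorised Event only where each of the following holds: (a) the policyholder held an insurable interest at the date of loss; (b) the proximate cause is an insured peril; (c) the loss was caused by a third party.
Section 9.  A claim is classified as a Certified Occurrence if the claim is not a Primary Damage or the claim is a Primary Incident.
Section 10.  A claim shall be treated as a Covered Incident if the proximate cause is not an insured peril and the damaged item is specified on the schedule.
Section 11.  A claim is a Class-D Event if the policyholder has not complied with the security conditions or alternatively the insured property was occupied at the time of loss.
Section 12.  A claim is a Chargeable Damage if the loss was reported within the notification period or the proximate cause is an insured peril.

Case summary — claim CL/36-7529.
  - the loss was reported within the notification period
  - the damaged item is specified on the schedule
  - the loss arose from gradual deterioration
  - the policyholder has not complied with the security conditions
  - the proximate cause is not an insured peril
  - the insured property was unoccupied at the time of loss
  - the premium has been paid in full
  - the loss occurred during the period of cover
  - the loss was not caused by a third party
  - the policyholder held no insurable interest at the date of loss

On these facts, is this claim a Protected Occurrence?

section 8 — Authorised Event: [the policyholder held an insurable interest at the date of loss? no] AND [the proximate cause is an insured peril? no] AND [the loss was caused by a third party? no] → not satisfied.
section 12 — Chargeable Damage: [the loss was reported within the notification period? yes] OR [the proximate cause is an insured peril? no] → satisfied.
section 4 — Scheduled Event: [the damaged item is not specified on the schedule? no] AND [not an Authorised Event (section 8)? yes] AND [Chargeable Damage (section 12)? yes] → not satisfied.
section 6 — Licensed Claim: [Scheduled Event (section 4)? no] OR [the premium has not been paid in full? no] → not satisfied.
section 11 — Class-D Event: [the policyholder has not complied with the security conditions? yes] OR [the insured property was occupied at the time of loss? no] → satisfied.
section 7 — Primary Damage: [Class-D Event (section 11)? yes] OR [the insured property was occupied at the time of loss? no] OR [the loss was not caused by a third party? yes] → satisfied.
section 3 — Primary Incident: [the loss arose from gradual deterioration? yes] OR [the policyholder has complied with the security conditions? no] OR [the policyholder held an insurable interest at the date of loss? no] → satisfied.
section 9 — Certified Occurrence: [not a Primary Damage (section 7)? no] OR [Primary Incident (section 3)? yes] → satisfied.
section 5 — Protected Occurrence: [the loss occurred during the period of cover? yes] AND [not a Licensed Claim (section 6)? yes] AND [Certified Occurrence (section 9)? yes] → satisfied.

Yes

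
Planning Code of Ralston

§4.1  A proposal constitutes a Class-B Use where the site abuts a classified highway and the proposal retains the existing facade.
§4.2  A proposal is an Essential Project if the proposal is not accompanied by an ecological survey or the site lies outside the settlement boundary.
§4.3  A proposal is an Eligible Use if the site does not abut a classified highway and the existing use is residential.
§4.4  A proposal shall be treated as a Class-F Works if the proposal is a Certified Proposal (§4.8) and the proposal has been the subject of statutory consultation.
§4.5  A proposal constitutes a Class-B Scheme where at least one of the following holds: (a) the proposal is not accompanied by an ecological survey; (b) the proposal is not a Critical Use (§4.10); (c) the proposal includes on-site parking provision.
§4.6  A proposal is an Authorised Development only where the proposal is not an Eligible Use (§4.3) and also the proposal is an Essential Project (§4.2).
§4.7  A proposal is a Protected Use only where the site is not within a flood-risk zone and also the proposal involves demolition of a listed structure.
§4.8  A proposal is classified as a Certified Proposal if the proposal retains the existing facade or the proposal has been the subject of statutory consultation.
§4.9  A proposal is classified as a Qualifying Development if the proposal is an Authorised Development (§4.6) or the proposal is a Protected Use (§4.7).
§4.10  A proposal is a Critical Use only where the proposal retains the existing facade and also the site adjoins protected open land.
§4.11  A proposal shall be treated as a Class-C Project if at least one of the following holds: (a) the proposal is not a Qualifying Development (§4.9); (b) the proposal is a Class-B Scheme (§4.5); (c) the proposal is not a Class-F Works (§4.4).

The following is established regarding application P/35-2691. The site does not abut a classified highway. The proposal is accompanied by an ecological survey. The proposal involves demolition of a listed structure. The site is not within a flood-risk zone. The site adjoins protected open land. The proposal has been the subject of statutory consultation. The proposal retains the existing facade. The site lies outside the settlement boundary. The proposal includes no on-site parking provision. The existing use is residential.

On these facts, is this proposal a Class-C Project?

No

Under §4.3: the site does not abut a classified highway? yes; and the existing use is residential? yes. So the proposal is an Eligible Use.
Under §4.2: the proposal is not accompanied by an ecological survey? no; or the site lies outside the settlement boundary? yes. So the proposal is an Essential Project.
Under §4.6: not an Eligible Use (§4.3)? no; and Essential Project (§4.2)? yes. So the proposal is not an Authorised Development.
Under §4.7: the site is not within a flood-risk zone? yes; and the proposal involves demolition of a listed structure? yes. So the proposal is a Protected Use.
Under §4.9: Authorised Development (§4.6)? no; or Protected Use (§4.7)? yes. So the proposal is a Qualifying Development.
Under §4.10: the proposal retains the existing facade? yes; and the site adjoins protected open land? yes. So the proposal is a Critical Use.
Under §4.5: the proposal is not accompanied by an ecological survey? no; or not a Critical Use (§4.10)? no; or the proposal includes on-site parking provision? no. So the proposal is not a Class-B Scheme.
Under §4.8: the proposal retains the existing facade? yes; or the proposal has been the subject of statutory consultation? yes. So the proposal is a Certified Proposal.
Under §4.4: Certified Proposal (§4.8)? yes; and the proposal has been the subject of statutory consultation? yes. So the proposal is a Class-F Works.
Under §4.11: not a Qualifying Development (§4.9)? no; or Class-B Scheme (§4.5)? no; or not a Class-F Works (§4.4)? no. So the proposal is not a Class-C Project.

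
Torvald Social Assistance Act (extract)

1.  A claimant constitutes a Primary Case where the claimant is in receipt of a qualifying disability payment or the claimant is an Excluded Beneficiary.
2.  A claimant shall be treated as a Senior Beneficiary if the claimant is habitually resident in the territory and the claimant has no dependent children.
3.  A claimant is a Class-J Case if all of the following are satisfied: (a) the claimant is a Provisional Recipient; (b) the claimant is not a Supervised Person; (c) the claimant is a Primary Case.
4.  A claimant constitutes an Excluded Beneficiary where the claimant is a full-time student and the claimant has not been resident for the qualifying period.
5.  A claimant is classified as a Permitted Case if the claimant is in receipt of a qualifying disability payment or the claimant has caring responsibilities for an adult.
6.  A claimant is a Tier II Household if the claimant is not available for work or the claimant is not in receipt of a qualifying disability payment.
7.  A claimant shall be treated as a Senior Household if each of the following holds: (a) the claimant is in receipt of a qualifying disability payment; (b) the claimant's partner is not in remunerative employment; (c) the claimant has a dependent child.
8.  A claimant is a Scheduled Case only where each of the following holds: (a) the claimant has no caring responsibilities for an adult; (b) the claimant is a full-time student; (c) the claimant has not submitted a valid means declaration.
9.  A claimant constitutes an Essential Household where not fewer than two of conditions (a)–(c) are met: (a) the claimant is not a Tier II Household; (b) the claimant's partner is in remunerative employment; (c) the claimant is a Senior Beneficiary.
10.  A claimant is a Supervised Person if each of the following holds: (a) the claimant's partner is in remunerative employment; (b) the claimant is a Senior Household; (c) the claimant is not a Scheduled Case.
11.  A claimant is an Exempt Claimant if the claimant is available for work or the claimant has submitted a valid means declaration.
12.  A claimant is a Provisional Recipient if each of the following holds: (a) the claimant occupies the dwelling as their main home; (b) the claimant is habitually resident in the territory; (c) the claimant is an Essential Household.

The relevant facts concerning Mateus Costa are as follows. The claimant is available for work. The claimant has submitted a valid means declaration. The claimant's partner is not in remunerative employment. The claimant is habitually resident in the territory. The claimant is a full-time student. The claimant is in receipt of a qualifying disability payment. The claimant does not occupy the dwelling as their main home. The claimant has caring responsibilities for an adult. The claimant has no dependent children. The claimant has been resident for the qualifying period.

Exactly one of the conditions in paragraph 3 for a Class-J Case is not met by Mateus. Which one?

Under paragraph 6: the claimant is not available for work? no; or the claimant is not in receipt of a qualifying disability payment? no. So the claimant is not a Tier II Household.
Under paragraph 2: the claimant is habitually resident in the territory? yes; and the claimant has no dependent children? yes. So the claimant is a Senior Beneficiary.
Under paragraph 9: not a Tier II Household (paragraph 6)? yes; the claimant's partner is in remunerative employment? no; Senior Beneficiary (paragraph 2)? yes — 2 of 3 hold (need ≥2) → satisfied.
Under paragraph 12: the claimant occupies the dwelling as their main home? no; and the claimant is habitually resident in the territory? yes; and Essential Household (paragraph 9)? yes. So the claimant is not a Provisional Recipient.
Under paragraph 7: the claimant is in receipt of a qualifying disability payment? yes; and the claimant's partner is not in remunerative employment? yes; and the claimant has a dependent child? no. So the claimant is not a Senior Household.
Under paragraph 8: the claimant has no caring responsibilities for an adult? no; and the claimant is a full-time student? yes; and the claimant has not submitted a valid means declaration? no. So the claimant is not a Scheduled Case.
Under paragraph 10: the claimant's partner is in remunerative employment? no; and Senior Household (paragraph 7)? no; and not a Scheduled Case (paragraph 8)? yes. So the claimant is not a Supervised Person.
Under paragraph 4: the claimant is a full-time student? yes; and the claimant has not been resident for the qualifying period? no. So the claimant is not an Excluded Beneficiary.
Under paragraph 1: the claimant is in receipt of a qualifying disability payment? yes; or Excluded Beneficiary (paragraph 4)? no. So the claimant is a Primary Case.
Under paragraph 3: Provisional Recipient (paragraph 12)? no; and not a Supervised Person (paragraph 10)? yes; and Primary Case (paragraph 1)? yes. So the claimant is not a Class-J Case.

Provisional Recipient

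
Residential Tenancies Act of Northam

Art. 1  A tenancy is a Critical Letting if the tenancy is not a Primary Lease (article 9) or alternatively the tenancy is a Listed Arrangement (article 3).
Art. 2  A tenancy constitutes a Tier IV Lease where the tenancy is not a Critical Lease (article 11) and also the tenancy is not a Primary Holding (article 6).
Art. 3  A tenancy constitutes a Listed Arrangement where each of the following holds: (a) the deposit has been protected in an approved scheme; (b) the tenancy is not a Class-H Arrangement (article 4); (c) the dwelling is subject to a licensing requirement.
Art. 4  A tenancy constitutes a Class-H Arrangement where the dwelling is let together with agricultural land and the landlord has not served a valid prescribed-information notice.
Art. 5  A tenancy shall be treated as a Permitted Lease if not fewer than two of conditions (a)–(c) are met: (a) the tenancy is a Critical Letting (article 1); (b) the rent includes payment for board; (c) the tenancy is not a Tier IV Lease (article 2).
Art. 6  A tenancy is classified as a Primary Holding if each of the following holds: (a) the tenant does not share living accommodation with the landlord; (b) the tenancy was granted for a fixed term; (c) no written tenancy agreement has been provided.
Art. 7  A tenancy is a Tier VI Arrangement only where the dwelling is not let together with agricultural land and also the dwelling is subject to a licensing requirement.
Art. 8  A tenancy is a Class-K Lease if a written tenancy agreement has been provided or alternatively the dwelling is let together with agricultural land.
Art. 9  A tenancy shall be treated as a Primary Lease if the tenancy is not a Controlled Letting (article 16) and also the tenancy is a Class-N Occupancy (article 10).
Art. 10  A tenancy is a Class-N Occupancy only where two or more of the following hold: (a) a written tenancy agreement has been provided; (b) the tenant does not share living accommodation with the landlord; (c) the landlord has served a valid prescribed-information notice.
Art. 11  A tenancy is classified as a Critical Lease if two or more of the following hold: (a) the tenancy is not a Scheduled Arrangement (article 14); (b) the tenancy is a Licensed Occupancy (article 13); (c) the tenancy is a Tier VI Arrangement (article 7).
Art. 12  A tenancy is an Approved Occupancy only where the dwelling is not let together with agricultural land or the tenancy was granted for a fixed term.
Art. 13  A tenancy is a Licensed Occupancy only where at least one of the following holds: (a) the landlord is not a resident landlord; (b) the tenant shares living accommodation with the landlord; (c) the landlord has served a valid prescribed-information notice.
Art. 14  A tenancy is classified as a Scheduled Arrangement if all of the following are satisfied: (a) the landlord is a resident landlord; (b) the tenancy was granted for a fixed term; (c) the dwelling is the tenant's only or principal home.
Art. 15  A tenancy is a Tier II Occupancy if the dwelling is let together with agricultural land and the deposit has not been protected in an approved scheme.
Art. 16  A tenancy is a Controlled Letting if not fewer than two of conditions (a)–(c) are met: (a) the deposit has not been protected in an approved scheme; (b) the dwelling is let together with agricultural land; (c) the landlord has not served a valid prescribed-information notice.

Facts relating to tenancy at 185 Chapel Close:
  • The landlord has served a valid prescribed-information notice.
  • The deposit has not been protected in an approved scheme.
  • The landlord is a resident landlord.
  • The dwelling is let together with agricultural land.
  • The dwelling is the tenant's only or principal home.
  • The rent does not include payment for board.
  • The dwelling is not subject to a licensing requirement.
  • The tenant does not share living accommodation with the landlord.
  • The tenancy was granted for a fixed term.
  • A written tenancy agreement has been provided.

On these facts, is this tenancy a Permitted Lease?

No

article 16 — Controlled Letting: the deposit has not been protected in an approved scheme? yes; the dwelling is let together with agricultural land? yes; the landlord has not served a valid prescribed-information notice? no — 2 of 3 hold (need ≥2) → satisfied.
article 10 — Class-N Occupancy: a written tenancy agreement has been provided? yes; the tenant does not share living accommodation with the landlord? yes; the landlord has served a valid prescribed-information notice? yes — 3 of 3 hold (need ≥2) → satisfied.
article 9 — Primary Lease: [not a Controlled Letting (article 16)? no] AND [Class-N Occupancy (article 10)? yes] → not satisfied.
article 4 — Class-H Arrangement: [the dwelling is let together with agricultural land? yes] AND [the landlord has not served a valid prescribed-information notice? no] → not satisfied.
article 3 — Listed Arrangement: [the deposit has been protected in an approved scheme? no] AND [not a Class-H Arrangement (article 4)? yes] AND [the dwelling is subject to a licensing requirement? no] → not satisfied.
article 1 — Critical Letting: [not a Primary Lease (article 9)? yes] OR [Listed Arrangement (article 3)? no] → satisfied.
article 14 — Scheduled Arrangement: [the landlord is a resident landlord? yes] AND [the tenancy was granted for a fixed term? yes] AND [the dwelling is the tenant's only or principal home? yes] → satisfied.
article 13 — Licensed Occupancy: [the landlord is not a resident landlord? no] OR [the tenant shares living accommodation with the landlord? no] OR [the landlord has served a valid prescribed-information notice? yes] → satisfied.
article 7 — Tier VI Arrangement: [the dwelling is not let together with agricultural land? no] AND [the dwelling is subject to a licensing requirement? no] → not satisfied.
article 11 — Critical Lease: not a Scheduled Arrangement (article 14)? no; Licensed Occupancy (article 13)? yes; Tier VI Arrangement (article 7)? no — 1 of 3 hold (need ≥2) → not satisfied.
article 6 — Primary Holding: [the tenant does not share living accommodation with the landlord? yes] AND [the tenancy was granted for a fixed term? yes] AND [no written tenancy agreement has been provided? no] → not satisfied.
article 2 — Tier IV Lease: [not a Critical Lease (article 11)? yes] AND [not a Primary Holding (article 6)? yes] → satisfied.
article 5 — Permitted Lease: Critical Letting (article 1)? yes; the rent includes payment for board? no; not a Tier IV Lease (article 2)? no — 1 of 3 hold (need ≥2) → not satisfied.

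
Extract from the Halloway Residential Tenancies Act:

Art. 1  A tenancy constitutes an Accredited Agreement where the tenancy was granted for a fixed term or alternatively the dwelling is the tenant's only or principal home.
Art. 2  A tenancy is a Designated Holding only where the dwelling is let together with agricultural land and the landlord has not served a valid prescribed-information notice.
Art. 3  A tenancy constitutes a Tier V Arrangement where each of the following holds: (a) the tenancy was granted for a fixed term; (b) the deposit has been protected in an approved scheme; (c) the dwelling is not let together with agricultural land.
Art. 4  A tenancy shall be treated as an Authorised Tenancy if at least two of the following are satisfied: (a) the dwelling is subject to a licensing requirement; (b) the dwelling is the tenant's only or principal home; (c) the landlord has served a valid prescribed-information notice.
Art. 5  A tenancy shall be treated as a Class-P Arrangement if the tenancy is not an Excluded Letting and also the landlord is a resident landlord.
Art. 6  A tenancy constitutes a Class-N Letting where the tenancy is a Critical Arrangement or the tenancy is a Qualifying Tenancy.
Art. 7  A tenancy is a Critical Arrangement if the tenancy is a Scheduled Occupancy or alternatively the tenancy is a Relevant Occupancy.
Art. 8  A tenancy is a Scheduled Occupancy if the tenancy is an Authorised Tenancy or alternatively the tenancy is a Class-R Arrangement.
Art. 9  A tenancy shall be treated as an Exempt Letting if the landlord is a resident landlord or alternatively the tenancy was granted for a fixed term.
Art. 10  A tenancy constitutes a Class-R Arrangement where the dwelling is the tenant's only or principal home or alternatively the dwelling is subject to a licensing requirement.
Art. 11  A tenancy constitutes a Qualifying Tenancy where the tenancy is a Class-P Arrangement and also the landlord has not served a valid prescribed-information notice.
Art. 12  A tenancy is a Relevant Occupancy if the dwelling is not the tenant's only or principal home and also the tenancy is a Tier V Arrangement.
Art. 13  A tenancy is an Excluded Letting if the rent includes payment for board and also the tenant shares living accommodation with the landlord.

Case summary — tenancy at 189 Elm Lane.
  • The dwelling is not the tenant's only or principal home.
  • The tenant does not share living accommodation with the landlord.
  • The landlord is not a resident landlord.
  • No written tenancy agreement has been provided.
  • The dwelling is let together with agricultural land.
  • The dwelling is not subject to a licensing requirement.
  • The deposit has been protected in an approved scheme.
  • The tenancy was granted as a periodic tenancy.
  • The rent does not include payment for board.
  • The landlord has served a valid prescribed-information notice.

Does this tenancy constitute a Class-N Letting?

article 4 — Authorised Tenancy: the dwelling is subject to a licensing requirement? no; the dwelling is the tenant's only or principal home? no; the landlord has served a valid prescribed-information notice? yes — 1 of 3 hold (need ≥2) → not satisfied.
article 10 — Class-R Arrangement: [the dwelling is the tenant's only or principal home? no] OR [the dwelling is subject to a licensing requirement? no] → not satisfied.
article 8 — Scheduled Occupancy: [Authorised Tenancy (article 4)? no] OR [Class-R Arrangement (article 10)? no] → not satisfied.
article 3 — Tier V Arrangement: [the tenancy was granted for a fixed term? no] AND [the deposit has been protected in an approved scheme? yes] AND [the dwelling is not let together with agricultural land? no] → not satisfied.
article 12 — Relevant Occupancy: [the dwelling is not the tenant's only or principal home? yes] AND [Tier V Arrangement (article 3)? no] → not satisfied.
article 7 — Critical Arrangement: [Scheduled Occupancy (article 8)? no] OR [Relevant Occupancy (article 12)? no] → not satisfied.
article 13 — Excluded Letting: [the rent includes payment for board? no] AND [the tenant shares living accommodation with the landlord? no] → not satisfied.
article 5 — Class-P Arrangement: [not an Excluded Letting (article 13)? yes] AND [the landlord is a resident landlord? no] → not satisfied.
article 11 — Qualifying Tenancy: [Class-P Arrangement (article 5)? no] AND [the landlord has not served a valid prescribed-information notice? no] → not satisfied.
article 6 — Class-N Letting: [Critical Arrangement (article 7)? no] OR [Qualifying Tenancy (article 11)? no] → not satisfied.

No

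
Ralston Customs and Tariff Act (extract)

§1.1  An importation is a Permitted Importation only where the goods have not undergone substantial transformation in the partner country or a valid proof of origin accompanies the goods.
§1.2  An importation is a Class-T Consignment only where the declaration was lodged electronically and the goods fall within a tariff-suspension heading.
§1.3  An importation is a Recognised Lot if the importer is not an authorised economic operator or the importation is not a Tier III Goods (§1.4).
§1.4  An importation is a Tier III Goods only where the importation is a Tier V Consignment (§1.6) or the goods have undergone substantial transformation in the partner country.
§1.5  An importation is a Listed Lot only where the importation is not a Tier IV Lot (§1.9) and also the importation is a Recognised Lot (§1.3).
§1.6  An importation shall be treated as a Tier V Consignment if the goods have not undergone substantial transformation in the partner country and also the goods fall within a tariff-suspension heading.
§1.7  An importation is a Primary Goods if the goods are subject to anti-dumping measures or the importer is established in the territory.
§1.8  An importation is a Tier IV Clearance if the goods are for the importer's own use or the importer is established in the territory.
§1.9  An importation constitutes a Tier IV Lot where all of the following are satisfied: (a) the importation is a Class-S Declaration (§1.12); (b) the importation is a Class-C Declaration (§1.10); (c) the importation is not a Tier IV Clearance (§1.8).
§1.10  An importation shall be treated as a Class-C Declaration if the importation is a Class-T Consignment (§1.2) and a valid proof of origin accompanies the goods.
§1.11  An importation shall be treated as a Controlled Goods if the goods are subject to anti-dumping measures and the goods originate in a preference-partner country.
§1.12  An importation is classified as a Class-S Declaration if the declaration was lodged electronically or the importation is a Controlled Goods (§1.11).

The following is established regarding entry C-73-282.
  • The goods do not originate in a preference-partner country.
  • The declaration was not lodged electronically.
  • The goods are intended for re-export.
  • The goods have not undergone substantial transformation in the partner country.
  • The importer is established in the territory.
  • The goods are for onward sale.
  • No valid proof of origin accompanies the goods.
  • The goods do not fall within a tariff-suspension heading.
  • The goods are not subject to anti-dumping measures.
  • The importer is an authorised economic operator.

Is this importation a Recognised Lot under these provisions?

Yes

§1.6 — Tier V Consignment: [the goods have not undergone substantial transformation in the partner country? yes] AND [the goods fall within a tariff-suspension heading? no] → not satisfied.
§1.4 — Tier III Goods: [Tier V Consignment (§1.6)? no] OR [the goods have undergone substantial transformation in the partner country? no] → not satisfied.
§1.3 — Recognised Lot: [the importer is not an authorised economic operator? no] OR [not a Tier III Goods (§1.4)? yes] → satisfied.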